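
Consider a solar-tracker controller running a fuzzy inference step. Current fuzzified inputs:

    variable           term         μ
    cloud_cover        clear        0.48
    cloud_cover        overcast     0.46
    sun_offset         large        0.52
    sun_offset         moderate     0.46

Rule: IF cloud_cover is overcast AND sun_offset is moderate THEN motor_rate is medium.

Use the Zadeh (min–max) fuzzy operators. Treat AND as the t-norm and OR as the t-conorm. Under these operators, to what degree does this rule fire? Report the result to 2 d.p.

0.46

firing strength: overcast=0.46, moderate=0.46; AND[min(a, b)] → w = 0.46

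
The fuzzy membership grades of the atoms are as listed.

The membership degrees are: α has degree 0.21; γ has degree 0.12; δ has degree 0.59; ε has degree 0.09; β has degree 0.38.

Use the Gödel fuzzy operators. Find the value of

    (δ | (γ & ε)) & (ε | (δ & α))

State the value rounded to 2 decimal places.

0.21

γ & ε = min(a, b) on (0.12, 0.09) = 0.09
δ | (γ & ε) = max(a, b) on (0.59, 0.09) = 0.59
δ & α = min(a, b) on (0.59, 0.21) = 0.21
ε | (δ & α) = max(a, b) on (0.09, 0.21) = 0.21
(δ | (γ & ε)) & (ε | (δ & α)) = min(a, b) on (0.59, 0.21) = 0.21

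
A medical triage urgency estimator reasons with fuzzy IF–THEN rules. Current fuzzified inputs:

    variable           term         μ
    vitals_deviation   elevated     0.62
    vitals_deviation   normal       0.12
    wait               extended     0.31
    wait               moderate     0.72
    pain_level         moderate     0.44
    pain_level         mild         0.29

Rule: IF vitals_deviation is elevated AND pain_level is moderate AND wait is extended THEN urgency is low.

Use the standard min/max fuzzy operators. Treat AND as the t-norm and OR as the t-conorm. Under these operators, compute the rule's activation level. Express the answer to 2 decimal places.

0.31

firing strength: elevated=0.62, moderate=0.44, extended=0.31; AND[min(a, b)] → w = 0.31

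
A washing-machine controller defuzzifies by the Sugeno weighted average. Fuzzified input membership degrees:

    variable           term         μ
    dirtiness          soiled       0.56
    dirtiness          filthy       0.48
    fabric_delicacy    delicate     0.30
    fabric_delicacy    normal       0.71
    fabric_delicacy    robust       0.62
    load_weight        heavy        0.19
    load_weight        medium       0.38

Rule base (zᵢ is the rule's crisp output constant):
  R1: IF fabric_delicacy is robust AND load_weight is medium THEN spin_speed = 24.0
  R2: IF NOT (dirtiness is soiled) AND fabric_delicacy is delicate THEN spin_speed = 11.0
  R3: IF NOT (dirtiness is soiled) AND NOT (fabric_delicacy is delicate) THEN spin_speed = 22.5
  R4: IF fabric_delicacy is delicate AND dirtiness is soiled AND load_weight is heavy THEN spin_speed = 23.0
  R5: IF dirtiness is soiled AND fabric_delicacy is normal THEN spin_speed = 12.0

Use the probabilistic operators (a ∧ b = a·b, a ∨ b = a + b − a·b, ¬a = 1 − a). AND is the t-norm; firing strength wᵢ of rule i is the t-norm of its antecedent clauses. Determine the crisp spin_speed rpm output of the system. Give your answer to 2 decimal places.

17.68

R1 (z=24.0): robust=0.62, medium=0.38; AND[a·b] → w = 0.2356
R2 (z=11.0): ¬soiled=1−0.56=0.44, delicate=0.30; AND[a·b] → w = 0.1320
R3 (z=22.5): ¬soiled=1−0.56=0.44, ¬delicate=1−0.30=0.70; AND[a·b] → w = 0.3080
R4 (z=23.0): delicate=0.30, soiled=0.56, heavy=0.19; AND[a·b] → w = 0.0319
R5 (z=12.0): soiled=0.56, normal=0.71; AND[a·b] → w = 0.3976
Weighted average = (0.2356·24.0 + 0.1320·11.0 + 0.3080·22.5 + 0.0319·23.0 + 0.3976·12.0) / (0.2356 + 0.1320 + 0.3080 + 0.0319 + 0.3976)
  = 19.5418 / 1.1051 = 17.68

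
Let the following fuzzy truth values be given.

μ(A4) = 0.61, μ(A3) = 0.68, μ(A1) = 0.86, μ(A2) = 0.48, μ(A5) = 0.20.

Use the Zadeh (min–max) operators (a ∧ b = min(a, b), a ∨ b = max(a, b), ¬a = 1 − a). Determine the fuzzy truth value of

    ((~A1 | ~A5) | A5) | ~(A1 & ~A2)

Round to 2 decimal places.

0.80

~A1 = 1 − 0.86 = 0.14
~A5 = 1 − 0.20 = 0.80
~A1 | ~A5 = max(a, b) on (0.14, 0.80) = 0.80
(~A1 | ~A5) | A5 = max(a, b) on (0.80, 0.20) = 0.80
~A2 = 1 − 0.48 = 0.52
A1 & ~A2 = min(a, b) on (0.86, 0.52) = 0.52
~(A1 & ~A2) = 1 − 0.52 = 0.48
((~A1 | ~A5) | A5) | ~(A1 & ~A2) = max(a, b) on (0.80, 0.48) = 0.80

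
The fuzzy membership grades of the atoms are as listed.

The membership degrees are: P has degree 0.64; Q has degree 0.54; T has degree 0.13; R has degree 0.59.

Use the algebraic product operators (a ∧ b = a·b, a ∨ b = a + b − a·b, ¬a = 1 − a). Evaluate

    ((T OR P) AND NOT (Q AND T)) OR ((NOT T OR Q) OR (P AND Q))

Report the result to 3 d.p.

0.986

T OR P = a + b − a·b on (0.1300, 0.6400) = 0.6868
Q AND T = a·b on (0.5400, 0.1300) = 0.0702
NOT (Q AND T) = 1 − 0.0702 = 0.9298
(T OR P) AND NOT (Q AND T) = a·b on (0.6868, 0.9298) = 0.6386
NOT T = 1 − 0.1300 = 0.8700
NOT T OR Q = a + b − a·b on (0.8700, 0.5400) = 0.9402
P AND Q = a·b on (0.6400, 0.5400) = 0.3456
(NOT T OR Q) OR (P AND Q) = a + b − a·b on (0.9402, 0.3456) = 0.9609
((T OR P) AND NOT (Q AND T)) OR ((NOT T OR Q) OR (P AND Q)) = a + b − a·b on (0.6386, 0.9609) = 0.9859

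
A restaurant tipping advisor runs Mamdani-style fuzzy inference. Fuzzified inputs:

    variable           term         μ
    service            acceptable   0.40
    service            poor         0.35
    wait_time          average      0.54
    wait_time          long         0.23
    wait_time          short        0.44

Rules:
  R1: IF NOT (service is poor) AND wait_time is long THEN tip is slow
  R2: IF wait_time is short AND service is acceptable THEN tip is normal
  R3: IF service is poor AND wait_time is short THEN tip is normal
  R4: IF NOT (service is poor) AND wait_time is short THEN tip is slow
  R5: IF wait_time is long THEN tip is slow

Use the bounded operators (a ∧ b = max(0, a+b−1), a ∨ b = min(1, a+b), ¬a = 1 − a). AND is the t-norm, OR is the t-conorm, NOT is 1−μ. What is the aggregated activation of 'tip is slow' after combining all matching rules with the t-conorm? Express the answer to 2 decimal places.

R1: ¬poor=1−0.35=0.65, long=0.23; AND[max(0, a+b−1)] → w = 0.00
R2: short=0.44, acceptable=0.40; AND[max(0, a+b−1)] → w = 0.00
R3: poor=0.35, short=0.44; AND[max(0, a+b−1)] → w = 0.00
R4: ¬poor=1−0.35=0.65, short=0.44; AND[max(0, a+b−1)] → w = 0.09
R5: long=0.23 → w = 0.23
Rules with consequent 'slow': {R1, R4, R5} → strengths 0.00, 0.09, 0.23
Aggregate via t-conorm [min(1, a+b)]: 0.32

0.32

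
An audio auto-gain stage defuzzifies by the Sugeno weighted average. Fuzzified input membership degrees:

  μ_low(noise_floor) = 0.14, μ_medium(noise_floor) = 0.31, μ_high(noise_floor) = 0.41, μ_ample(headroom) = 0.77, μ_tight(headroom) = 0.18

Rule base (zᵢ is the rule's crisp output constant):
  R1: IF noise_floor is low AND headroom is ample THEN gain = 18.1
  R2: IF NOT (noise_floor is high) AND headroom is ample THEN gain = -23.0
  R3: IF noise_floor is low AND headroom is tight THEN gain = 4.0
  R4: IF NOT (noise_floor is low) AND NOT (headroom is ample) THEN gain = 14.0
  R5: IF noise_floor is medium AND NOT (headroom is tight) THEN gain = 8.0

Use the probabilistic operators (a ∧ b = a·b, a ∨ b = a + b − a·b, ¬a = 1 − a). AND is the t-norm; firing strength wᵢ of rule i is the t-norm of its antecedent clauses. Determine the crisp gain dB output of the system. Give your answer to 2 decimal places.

R1 (z=18.1): low=0.14, ample=0.77; AND[a·b] → w = 0.1078
R2 (z=-23.0): ¬high=1−0.41=0.59, ample=0.77; AND[a·b] → w = 0.4543
R3 (z=4.0): low=0.14, tight=0.18; AND[a·b] → w = 0.0252
R4 (z=14.0): ¬low=1−0.14=0.86, ¬ample=1−0.77=0.23; AND[a·b] → w = 0.1978
R5 (z=8.0): medium=0.31, ¬tight=1−0.18=0.82; AND[a·b] → w = 0.2542
Weighted average = (0.1078·18.1 + 0.4543·-23.0 + 0.0252·4.0 + 0.1978·14.0 + 0.2542·8.0) / (0.1078 + 0.4543 + 0.0252 + 0.1978 + 0.2542)
  = -3.5941 / 1.0393 = -3.46

-3.46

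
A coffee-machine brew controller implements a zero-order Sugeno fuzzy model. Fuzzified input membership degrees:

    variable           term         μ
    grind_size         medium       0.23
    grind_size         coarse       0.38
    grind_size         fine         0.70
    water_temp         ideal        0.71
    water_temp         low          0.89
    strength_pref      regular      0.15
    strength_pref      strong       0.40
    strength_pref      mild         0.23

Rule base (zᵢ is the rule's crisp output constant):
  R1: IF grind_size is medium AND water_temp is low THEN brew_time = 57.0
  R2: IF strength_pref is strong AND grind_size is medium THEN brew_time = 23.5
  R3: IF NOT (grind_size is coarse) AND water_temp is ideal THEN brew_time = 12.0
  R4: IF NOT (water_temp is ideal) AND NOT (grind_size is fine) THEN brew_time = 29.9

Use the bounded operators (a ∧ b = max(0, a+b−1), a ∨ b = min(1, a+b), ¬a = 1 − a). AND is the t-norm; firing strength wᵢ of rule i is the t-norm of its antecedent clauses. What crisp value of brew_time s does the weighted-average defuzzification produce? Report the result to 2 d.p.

24.00

R1 (z=57.0): medium=0.23, low=0.89; AND[max(0, a+b−1)] → w = 0.12
R2 (z=23.5): strong=0.40, medium=0.23; AND[max(0, a+b−1)] → w = 0.00
R3 (z=12.0): ¬coarse=1−0.38=0.62, ideal=0.71; AND[max(0, a+b−1)] → w = 0.33
R4 (z=29.9): ¬ideal=1−0.71=0.29, ¬fine=1−0.70=0.30; AND[max(0, a+b−1)] → w = 0.00
Weighted average = (0.12·57.0 + 0.00·23.5 + 0.33·12.0 + 0.00·29.9) / (0.12 + 0.00 + 0.33 + 0.00)
  = 10.8000 / 0.4500 = 24.00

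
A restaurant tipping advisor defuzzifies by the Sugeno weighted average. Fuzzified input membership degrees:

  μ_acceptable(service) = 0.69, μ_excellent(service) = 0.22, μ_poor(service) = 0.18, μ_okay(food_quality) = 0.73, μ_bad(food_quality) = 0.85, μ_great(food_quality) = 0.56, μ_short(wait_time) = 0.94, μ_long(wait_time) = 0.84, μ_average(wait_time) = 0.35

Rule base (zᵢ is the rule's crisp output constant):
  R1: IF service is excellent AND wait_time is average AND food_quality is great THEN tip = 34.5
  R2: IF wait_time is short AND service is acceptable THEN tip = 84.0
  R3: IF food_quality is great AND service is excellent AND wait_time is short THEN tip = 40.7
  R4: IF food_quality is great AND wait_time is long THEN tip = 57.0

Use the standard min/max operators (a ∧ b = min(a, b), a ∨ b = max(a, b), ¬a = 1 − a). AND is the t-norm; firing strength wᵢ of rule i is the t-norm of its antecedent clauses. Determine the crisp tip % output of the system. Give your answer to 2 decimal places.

R1 (z=34.5): excellent=0.22, average=0.35, great=0.56; AND[min(a, b)] → w = 0.22
R2 (z=84.0): short=0.94, acceptable=0.69; AND[min(a, b)] → w = 0.69
R3 (z=40.7): great=0.56, excellent=0.22, short=0.94; AND[min(a, b)] → w = 0.22
R4 (z=57.0): great=0.56, long=0.84; AND[min(a, b)] → w = 0.56
Weighted average = (0.22·34.5 + 0.69·84.0 + 0.22·40.7 + 0.56·57.0) / (0.22 + 0.69 + 0.22 + 0.56)
  = 106.4240 / 1.6900 = 62.97

62.97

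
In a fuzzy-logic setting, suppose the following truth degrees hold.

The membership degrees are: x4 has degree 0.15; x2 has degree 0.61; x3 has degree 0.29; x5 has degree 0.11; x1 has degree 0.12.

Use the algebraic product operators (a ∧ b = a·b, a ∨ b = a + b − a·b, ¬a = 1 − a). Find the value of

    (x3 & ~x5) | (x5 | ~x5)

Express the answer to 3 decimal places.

0.927

~x5 = 1 − 0.1100 = 0.8900
x3 & ~x5 = a·b on (0.2900, 0.8900) = 0.2581
~x5 = 1 − 0.1100 = 0.8900
x5 | ~x5 = a + b − a·b on (0.1100, 0.8900) = 0.9021
(x3 & ~x5) | (x5 | ~x5) = a + b − a·b on (0.2581, 0.9021) = 0.9274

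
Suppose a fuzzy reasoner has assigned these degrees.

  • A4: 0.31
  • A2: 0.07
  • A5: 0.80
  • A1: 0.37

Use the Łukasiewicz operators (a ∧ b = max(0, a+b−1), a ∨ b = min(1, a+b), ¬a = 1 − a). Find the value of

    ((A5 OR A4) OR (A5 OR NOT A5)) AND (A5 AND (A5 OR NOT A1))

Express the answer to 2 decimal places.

0.80

A5 OR A4 = min(1, a+b) on (0.80, 0.31) = 1.00
NOT A5 = 1 − 0.80 = 0.20
A5 OR NOT A5 = min(1, a+b) on (0.80, 0.20) = 1.00
(A5 OR A4) OR (A5 OR NOT A5) = min(1, a+b) on (1.00, 1.00) = 1.00
NOT A1 = 1 − 0.37 = 0.63
A5 OR NOT A1 = min(1, a+b) on (0.80, 0.63) = 1.00
A5 AND (A5 OR NOT A1) = max(0, a+b−1) on (0.80, 1.00) = 0.80
((A5 OR A4) OR (A5 OR NOT A5)) AND (A5 AND (A5 OR NOT A1)) = max(0, a+b−1) on (1.00, 0.80) = 0.80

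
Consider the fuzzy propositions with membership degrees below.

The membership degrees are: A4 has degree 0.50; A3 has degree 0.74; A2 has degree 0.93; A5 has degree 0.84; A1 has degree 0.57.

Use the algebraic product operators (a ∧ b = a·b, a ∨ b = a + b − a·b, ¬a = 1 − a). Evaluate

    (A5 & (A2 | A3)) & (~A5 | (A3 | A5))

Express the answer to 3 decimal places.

0.796

A2 | A3 = a + b − a·b on (0.9300, 0.7400) = 0.9818
A5 & (A2 | A3) = a·b on (0.8400, 0.9818) = 0.8247
~A5 = 1 − 0.8400 = 0.1600
A3 | A5 = a + b − a·b on (0.7400, 0.8400) = 0.9584
~A5 | (A3 | A5) = a + b − a·b on (0.1600, 0.9584) = 0.9651
(A5 & (A2 | A3)) & (~A5 | (A3 | A5)) = a·b on (0.8247, 0.9651) = 0.7959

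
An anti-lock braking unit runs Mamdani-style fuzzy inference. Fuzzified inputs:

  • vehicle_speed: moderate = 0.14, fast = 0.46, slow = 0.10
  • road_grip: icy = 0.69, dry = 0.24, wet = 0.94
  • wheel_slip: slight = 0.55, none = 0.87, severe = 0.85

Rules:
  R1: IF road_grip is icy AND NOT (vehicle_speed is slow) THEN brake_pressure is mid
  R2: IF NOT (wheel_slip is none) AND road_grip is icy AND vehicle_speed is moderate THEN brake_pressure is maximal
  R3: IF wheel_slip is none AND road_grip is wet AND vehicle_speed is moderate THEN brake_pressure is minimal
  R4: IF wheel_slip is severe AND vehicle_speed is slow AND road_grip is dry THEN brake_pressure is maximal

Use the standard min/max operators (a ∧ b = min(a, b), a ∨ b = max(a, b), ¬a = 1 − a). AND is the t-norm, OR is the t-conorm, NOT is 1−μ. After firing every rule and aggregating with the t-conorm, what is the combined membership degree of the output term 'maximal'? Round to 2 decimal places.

0.13

R1: icy=0.69, ¬slow=1−0.10=0.90; AND[min(a, b)] → w = 0.69
R2: ¬none=1−0.87=0.13, icy=0.69, moderate=0.14; AND[min(a, b)] → w = 0.13
R3: none=0.87, wet=0.94, moderate=0.14; AND[min(a, b)] → w = 0.14
R4: severe=0.85, slow=0.10, dry=0.24; AND[min(a, b)] → w = 0.10
Rules with consequent 'maximal': {R2, R4} → strengths 0.13, 0.10
Aggregate via t-conorm [max(a, b)]: 0.13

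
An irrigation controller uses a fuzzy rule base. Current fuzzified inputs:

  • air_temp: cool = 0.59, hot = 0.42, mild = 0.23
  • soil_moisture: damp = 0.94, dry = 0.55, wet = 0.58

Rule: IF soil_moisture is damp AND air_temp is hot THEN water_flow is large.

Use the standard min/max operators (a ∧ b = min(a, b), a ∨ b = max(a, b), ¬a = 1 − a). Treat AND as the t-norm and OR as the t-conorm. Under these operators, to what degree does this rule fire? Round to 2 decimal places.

firing strength: damp=0.94, hot=0.42; AND[min(a, b)] → w = 0.42

0.42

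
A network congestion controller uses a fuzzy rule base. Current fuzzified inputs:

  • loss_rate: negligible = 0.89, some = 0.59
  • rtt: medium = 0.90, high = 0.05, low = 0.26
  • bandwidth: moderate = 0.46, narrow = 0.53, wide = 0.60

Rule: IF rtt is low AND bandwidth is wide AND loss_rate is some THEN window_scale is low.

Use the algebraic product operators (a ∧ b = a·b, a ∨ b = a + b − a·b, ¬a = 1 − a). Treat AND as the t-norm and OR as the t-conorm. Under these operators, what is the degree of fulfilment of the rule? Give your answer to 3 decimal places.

firing strength: low=0.26, wide=0.60, some=0.59; AND[a·b] → w = 0.0920

0.092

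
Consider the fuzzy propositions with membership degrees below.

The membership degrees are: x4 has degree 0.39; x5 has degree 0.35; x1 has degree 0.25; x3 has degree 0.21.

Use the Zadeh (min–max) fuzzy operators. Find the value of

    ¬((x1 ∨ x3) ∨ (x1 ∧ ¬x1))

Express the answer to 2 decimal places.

0.75

x1 ∨ x3 = max(a, b) on (0.25, 0.21) = 0.25
¬x1 = 1 − 0.25 = 0.75
x1 ∧ ¬x1 = min(a, b) on (0.25, 0.75) = 0.25
(x1 ∨ x3) ∨ (x1 ∧ ¬x1) = max(a, b) on (0.25, 0.25) = 0.25
¬((x1 ∨ x3) ∨ (x1 ∧ ¬x1)) = 1 − 0.25 = 0.75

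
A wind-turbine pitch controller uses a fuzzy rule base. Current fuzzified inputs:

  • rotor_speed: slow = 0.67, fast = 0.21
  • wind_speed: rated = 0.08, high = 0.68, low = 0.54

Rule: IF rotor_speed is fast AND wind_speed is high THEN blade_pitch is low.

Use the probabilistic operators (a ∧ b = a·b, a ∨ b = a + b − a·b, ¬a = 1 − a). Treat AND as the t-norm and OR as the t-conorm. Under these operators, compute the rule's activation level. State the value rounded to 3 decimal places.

firing strength: fast=0.21, high=0.68; AND[a·b] → w = 0.1428

0.143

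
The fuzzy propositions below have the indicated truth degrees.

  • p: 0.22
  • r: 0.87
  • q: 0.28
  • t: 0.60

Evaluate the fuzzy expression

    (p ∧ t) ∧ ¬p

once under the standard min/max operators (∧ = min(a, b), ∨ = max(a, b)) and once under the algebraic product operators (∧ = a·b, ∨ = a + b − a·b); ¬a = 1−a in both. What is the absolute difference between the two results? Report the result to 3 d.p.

0.117

Under standard min/max:
  p ∧ t = min(a, b) on (0.22, 0.60) = 0.22
  ¬p = 1 − 0.22 = 0.78
  (p ∧ t) ∧ ¬p = min(a, b) on (0.22, 0.78) = 0.22
  → value = 0.2200
Under algebraic product:
  p ∧ t = a·b on (0.2200, 0.6000) = 0.1320
  ¬p = 1 − 0.2200 = 0.7800
  (p ∧ t) ∧ ¬p = a·b on (0.1320, 0.7800) = 0.1030
  → value = 0.1030
|0.2200 − 0.1030| = 0.117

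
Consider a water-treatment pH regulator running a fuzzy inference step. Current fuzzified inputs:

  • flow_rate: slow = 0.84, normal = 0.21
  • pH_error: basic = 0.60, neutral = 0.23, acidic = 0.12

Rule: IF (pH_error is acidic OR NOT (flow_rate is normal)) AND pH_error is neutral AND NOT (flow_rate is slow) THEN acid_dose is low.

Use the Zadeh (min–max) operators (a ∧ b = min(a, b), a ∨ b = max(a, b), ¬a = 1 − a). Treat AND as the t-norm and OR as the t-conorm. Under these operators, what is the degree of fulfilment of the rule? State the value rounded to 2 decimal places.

0.16

firing strength: (acidic=0.12 OR ¬normal=1−0.21=0.79) = 0.79; AND[min(a, b)] with neutral=0.23, ¬slow=1−0.84=0.16 → w = 0.16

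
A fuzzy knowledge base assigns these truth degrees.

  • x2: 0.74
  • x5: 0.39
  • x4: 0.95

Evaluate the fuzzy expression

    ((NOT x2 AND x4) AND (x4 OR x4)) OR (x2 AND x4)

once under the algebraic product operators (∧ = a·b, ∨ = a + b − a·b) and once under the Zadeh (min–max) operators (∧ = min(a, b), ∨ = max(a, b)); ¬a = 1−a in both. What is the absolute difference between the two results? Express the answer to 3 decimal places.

0.036

Under algebraic product:
  NOT x2 = 1 − 0.7400 = 0.2600
  NOT x2 AND x4 = a·b on (0.2600, 0.9500) = 0.2470
  x4 OR x4 = a + b − a·b on (0.9500, 0.9500) = 0.9975
  (NOT x2 AND x4) AND (x4 OR x4) = a·b on (0.2470, 0.9975) = 0.2464
  x2 AND x4 = a·b on (0.7400, 0.9500) = 0.7030
  ((NOT x2 AND x4) AND (x4 OR x4)) OR (x2 AND x4) = a + b − a·b on (0.2464, 0.7030) = 0.7762
  → value = 0.7762
Under Zadeh (min–max):
  NOT x2 = 1 − 0.74 = 0.26
  NOT x2 AND x4 = min(a, b) on (0.26, 0.95) = 0.26
  x4 OR x4 = max(a, b) on (0.95, 0.95) = 0.95
  (NOT x2 AND x4) AND (x4 OR x4) = min(a, b) on (0.26, 0.95) = 0.26
  x2 AND x4 = min(a, b) on (0.74, 0.95) = 0.74
  ((NOT x2 AND x4) AND (x4 OR x4)) OR (x2 AND x4) = max(a, b) on (0.26, 0.74) = 0.74
  → value = 0.7400
|0.7762 − 0.7400| = 0.036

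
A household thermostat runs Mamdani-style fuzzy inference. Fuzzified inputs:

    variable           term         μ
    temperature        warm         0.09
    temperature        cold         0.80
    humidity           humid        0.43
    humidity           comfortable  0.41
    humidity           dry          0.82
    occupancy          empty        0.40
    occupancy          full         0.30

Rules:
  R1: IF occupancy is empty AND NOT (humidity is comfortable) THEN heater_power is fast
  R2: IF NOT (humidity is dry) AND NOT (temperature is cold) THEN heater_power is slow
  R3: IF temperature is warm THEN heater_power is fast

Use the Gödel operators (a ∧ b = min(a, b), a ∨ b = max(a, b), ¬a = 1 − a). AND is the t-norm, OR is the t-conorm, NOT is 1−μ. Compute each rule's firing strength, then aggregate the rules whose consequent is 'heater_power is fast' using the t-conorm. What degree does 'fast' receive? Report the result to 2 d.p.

R1: empty=0.40, ¬comfortable=1−0.41=0.59; AND[min(a, b)] → w = 0.40
R2: ¬dry=1−0.82=0.18, ¬cold=1−0.80=0.20; AND[min(a, b)] → w = 0.18
R3: warm=0.09 → w = 0.09
Rules with consequent 'fast': {R1, R3} → strengths 0.40, 0.09
Aggregate via t-conorm [max(a, b)]: 0.40

0.40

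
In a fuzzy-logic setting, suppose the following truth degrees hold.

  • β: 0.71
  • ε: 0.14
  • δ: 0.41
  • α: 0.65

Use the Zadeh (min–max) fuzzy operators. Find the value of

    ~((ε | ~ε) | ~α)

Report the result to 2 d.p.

0.14

~ε = 1 − 0.14 = 0.86
ε | ~ε = max(a, b) on (0.14, 0.86) = 0.86
~α = 1 − 0.65 = 0.35
(ε | ~ε) | ~α = max(a, b) on (0.86, 0.35) = 0.86
~((ε | ~ε) | ~α) = 1 − 0.86 = 0.14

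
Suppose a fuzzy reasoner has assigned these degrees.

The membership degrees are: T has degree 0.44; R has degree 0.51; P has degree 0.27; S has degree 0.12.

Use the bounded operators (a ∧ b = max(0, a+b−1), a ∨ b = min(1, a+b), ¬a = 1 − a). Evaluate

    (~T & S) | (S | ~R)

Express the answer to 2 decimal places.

~T = 1 − 0.44 = 0.56
~T & S = max(0, a+b−1) on (0.56, 0.12) = 0.00
~R = 1 − 0.51 = 0.49
S | ~R = min(1, a+b) on (0.12, 0.49) = 0.61
(~T & S) | (S | ~R) = min(1, a+b) on (0.00, 0.61) = 0.61

0.61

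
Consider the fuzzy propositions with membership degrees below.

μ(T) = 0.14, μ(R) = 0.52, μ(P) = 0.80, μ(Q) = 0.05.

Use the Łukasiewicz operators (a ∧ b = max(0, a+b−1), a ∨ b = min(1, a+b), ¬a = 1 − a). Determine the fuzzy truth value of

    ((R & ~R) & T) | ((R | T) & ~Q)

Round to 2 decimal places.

0.61

~R = 1 − 0.52 = 0.48
R & ~R = max(0, a+b−1) on (0.52, 0.48) = 0.00
(R & ~R) & T = max(0, a+b−1) on (0.00, 0.14) = 0.00
R | T = min(1, a+b) on (0.52, 0.14) = 0.66
~Q = 1 − 0.05 = 0.95
(R | T) & ~Q = max(0, a+b−1) on (0.66, 0.95) = 0.61
((R & ~R) & T) | ((R | T) & ~Q) = min(1, a+b) on (0.00, 0.61) = 0.61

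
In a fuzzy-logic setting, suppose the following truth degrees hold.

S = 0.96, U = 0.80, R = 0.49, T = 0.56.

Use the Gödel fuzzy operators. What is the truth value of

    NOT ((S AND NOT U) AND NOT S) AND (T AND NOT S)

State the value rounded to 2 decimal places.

NOT U = 1 − 0.80 = 0.20
S AND NOT U = min(a, b) on (0.96, 0.20) = 0.20
NOT S = 1 − 0.96 = 0.04
(S AND NOT U) AND NOT S = min(a, b) on (0.20, 0.04) = 0.04
NOT ((S AND NOT U) AND NOT S) = 1 − 0.04 = 0.96
NOT S = 1 − 0.96 = 0.04
T AND NOT S = min(a, b) on (0.56, 0.04) = 0.04
NOT ((S AND NOT U) AND NOT S) AND (T AND NOT S) = min(a, b) on (0.96, 0.04) = 0.04

0.04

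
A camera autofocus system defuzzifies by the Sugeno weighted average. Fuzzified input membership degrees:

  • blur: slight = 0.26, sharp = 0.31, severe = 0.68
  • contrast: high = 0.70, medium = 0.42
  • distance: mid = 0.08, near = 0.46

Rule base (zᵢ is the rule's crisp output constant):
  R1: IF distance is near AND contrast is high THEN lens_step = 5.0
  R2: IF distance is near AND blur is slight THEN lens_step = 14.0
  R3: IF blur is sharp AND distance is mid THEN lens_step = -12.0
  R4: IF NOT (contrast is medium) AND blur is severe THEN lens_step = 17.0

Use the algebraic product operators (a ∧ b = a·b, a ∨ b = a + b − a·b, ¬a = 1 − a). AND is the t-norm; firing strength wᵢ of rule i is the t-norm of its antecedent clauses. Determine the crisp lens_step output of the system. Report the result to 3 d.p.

R1 (z=5.0): near=0.46, high=0.70; AND[a·b] → w = 0.3220
R2 (z=14.0): near=0.46, slight=0.26; AND[a·b] → w = 0.1196
R3 (z=-12.0): sharp=0.31, mid=0.08; AND[a·b] → w = 0.0248
R4 (z=17.0): ¬medium=1−0.42=0.58, severe=0.68; AND[a·b] → w = 0.3944
Weighted average = (0.3220·5.0 + 0.1196·14.0 + 0.0248·-12.0 + 0.3944·17.0) / (0.3220 + 0.1196 + 0.0248 + 0.3944)
  = 9.6916 / 0.8608 = 11.259

11.259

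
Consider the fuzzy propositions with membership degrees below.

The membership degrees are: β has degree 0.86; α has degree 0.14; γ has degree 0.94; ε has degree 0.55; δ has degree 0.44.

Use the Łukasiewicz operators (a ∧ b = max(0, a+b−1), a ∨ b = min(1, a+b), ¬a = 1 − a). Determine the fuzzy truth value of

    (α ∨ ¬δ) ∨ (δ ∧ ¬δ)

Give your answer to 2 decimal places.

0.70

¬δ = 1 − 0.44 = 0.56
α ∨ ¬δ = min(1, a+b) on (0.14, 0.56) = 0.70
¬δ = 1 − 0.44 = 0.56
δ ∧ ¬δ = max(0, a+b−1) on (0.44, 0.56) = 0.00
(α ∨ ¬δ) ∨ (δ ∧ ¬δ) = min(1, a+b) on (0.70, 0.00) = 0.70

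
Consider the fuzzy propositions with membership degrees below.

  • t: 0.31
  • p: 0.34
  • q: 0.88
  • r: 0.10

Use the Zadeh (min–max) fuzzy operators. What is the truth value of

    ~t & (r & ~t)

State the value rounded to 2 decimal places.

0.10

~t = 1 − 0.31 = 0.69
~t = 1 − 0.31 = 0.69
r & ~t = min(a, b) on (0.10, 0.69) = 0.10
~t & (r & ~t) = min(a, b) on (0.69, 0.10) = 0.10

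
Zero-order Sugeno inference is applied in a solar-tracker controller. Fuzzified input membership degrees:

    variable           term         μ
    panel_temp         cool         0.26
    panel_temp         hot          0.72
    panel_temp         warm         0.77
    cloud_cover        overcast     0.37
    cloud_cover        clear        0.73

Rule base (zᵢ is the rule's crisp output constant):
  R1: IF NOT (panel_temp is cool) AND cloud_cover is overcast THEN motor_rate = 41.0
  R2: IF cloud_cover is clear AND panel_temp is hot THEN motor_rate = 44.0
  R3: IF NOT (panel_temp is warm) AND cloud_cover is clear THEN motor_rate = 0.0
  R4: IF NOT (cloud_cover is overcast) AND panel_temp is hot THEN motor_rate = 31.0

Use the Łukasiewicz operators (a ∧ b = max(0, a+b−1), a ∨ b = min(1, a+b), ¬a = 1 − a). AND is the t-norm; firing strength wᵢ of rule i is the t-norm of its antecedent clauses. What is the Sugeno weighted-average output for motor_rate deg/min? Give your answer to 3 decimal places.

R1 (z=41.0): ¬cool=1−0.26=0.74, overcast=0.37; AND[max(0, a+b−1)] → w = 0.11
R2 (z=44.0): clear=0.73, hot=0.72; AND[max(0, a+b−1)] → w = 0.45
R3 (z=0.0): ¬warm=1−0.77=0.23, clear=0.73; AND[max(0, a+b−1)] → w = 0.00
R4 (z=31.0): ¬overcast=1−0.37=0.63, hot=0.72; AND[max(0, a+b−1)] → w = 0.35
Weighted average = (0.11·41.0 + 0.45·44.0 + 0.00·0.0 + 0.35·31.0) / (0.11 + 0.45 + 0.00 + 0.35)
  = 35.1600 / 0.9100 = 38.637

38.637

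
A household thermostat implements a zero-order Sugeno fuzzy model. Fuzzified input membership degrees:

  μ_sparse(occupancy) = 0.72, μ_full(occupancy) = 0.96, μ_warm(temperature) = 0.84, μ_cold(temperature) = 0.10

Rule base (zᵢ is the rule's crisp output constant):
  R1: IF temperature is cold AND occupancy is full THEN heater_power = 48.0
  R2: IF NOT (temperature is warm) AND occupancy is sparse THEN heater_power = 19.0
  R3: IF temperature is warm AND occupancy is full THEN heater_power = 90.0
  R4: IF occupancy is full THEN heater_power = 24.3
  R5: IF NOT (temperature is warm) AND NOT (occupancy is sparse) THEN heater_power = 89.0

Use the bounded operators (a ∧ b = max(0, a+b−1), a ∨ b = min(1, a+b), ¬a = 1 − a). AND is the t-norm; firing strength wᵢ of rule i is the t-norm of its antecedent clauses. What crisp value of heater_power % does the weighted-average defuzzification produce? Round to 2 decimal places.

R1 (z=48.0): cold=0.10, full=0.96; AND[max(0, a+b−1)] → w = 0.06
R2 (z=19.0): ¬warm=1−0.84=0.16, sparse=0.72; AND[max(0, a+b−1)] → w = 0.00
R3 (z=90.0): warm=0.84, full=0.96; AND[max(0, a+b−1)] → w = 0.80
R4 (z=24.3): full=0.96 → w = 0.96
R5 (z=89.0): ¬warm=1−0.84=0.16, ¬sparse=1−0.72=0.28; AND[max(0, a+b−1)] → w = 0.00
Weighted average = (0.06·48.0 + 0.00·19.0 + 0.80·90.0 + 0.96·24.3 + 0.00·89.0) / (0.06 + 0.00 + 0.80 + 0.96 + 0.00)
  = 98.2080 / 1.8200 = 53.96

53.96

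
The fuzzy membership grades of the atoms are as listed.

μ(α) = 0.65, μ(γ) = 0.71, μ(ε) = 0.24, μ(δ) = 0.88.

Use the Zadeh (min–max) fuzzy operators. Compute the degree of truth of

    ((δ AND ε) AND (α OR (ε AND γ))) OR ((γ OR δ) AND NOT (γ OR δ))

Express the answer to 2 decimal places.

δ AND ε = min(a, b) on (0.88, 0.24) = 0.24
ε AND γ = min(a, b) on (0.24, 0.71) = 0.24
α OR (ε AND γ) = max(a, b) on (0.65, 0.24) = 0.65
(δ AND ε) AND (α OR (ε AND γ)) = min(a, b) on (0.24, 0.65) = 0.24
γ OR δ = max(a, b) on (0.71, 0.88) = 0.88
γ OR δ = max(a, b) on (0.71, 0.88) = 0.88
NOT (γ OR δ) = 1 − 0.88 = 0.12
(γ OR δ) AND NOT (γ OR δ) = min(a, b) on (0.88, 0.12) = 0.12
((δ AND ε) AND (α OR (ε AND γ))) OR ((γ OR δ) AND NOT (γ OR δ)) = max(a, b) on (0.24, 0.12) = 0.24

0.24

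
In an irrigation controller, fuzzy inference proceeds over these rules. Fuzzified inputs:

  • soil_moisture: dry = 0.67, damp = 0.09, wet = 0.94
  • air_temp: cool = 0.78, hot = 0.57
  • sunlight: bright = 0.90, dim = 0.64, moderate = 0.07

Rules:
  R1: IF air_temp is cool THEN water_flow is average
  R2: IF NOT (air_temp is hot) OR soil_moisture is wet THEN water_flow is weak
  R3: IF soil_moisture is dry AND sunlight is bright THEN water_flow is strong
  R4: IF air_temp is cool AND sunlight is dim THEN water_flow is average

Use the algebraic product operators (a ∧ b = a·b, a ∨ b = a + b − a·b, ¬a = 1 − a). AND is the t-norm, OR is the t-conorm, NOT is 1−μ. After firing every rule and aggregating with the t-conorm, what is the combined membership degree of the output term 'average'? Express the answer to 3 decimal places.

R1: cool=0.78 → w = 0.7800
R2: ¬hot=1−0.57=0.43, wet=0.94; OR[a + b − a·b] → w = 0.9658
R3: dry=0.67, bright=0.90; AND[a·b] → w = 0.6030
R4: cool=0.78, dim=0.64; AND[a·b] → w = 0.4992
Rules with consequent 'average': {R1, R4} → strengths 0.7800, 0.4992
Aggregate via t-conorm [a + b − a·b]: 0.8898

0.890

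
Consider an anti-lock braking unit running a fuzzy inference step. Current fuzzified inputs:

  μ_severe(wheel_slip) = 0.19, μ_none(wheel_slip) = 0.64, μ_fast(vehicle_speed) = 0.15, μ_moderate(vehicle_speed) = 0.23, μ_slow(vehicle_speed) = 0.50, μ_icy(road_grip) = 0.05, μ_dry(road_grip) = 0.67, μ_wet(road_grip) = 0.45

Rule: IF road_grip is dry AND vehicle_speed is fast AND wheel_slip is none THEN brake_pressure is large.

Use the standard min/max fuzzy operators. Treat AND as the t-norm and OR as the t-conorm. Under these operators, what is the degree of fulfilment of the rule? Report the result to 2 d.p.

0.15

firing strength: dry=0.67, fast=0.15, none=0.64; AND[min(a, b)] → w = 0.15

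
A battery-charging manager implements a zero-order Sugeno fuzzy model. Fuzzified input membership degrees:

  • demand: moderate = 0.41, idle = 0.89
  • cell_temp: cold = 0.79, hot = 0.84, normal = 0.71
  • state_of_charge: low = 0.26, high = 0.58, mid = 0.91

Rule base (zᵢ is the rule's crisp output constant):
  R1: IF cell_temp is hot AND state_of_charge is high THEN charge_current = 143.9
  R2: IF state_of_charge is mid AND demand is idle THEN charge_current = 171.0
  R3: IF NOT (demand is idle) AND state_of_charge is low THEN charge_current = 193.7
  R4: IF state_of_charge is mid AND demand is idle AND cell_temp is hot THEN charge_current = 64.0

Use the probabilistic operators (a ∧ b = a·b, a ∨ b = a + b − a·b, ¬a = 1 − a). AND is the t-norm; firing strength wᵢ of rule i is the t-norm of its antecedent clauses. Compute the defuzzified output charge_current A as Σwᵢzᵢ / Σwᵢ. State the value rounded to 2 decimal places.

R1 (z=143.9): hot=0.84, high=0.58; AND[a·b] → w = 0.4872
R2 (z=171.0): mid=0.91, idle=0.89; AND[a·b] → w = 0.8099
R3 (z=193.7): ¬idle=1−0.89=0.11, low=0.26; AND[a·b] → w = 0.0286
R4 (z=64.0): mid=0.91, idle=0.89, hot=0.84; AND[a·b] → w = 0.6803
Weighted average = (0.4872·143.9 + 0.8099·171.0 + 0.0286·193.7 + 0.6803·64.0) / (0.4872 + 0.8099 + 0.0286 + 0.6803)
  = 257.6810 / 2.0060 = 128.45

128.45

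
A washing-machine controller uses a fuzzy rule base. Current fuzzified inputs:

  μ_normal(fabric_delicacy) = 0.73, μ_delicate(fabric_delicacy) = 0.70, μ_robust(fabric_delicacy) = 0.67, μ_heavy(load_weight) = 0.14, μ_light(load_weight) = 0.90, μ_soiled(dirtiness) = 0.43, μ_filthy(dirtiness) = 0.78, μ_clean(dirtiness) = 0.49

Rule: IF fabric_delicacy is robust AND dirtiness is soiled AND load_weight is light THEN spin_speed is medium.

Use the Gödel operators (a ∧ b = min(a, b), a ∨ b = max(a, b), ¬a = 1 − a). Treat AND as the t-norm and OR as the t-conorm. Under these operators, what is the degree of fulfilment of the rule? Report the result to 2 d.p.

0.43

firing strength: robust=0.67, soiled=0.43, light=0.90; AND[min(a, b)] → w = 0.43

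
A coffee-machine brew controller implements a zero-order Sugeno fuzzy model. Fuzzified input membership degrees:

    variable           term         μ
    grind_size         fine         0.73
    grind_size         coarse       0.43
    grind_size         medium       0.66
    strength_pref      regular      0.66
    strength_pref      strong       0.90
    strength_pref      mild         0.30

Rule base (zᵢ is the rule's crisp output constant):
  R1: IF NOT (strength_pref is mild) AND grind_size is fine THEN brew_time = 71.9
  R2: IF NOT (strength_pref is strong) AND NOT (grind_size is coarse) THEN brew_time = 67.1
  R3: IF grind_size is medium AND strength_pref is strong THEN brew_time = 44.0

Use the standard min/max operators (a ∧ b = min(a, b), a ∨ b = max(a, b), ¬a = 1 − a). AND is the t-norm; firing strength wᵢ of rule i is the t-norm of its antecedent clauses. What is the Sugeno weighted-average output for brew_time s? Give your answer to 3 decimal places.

58.959

R1 (z=71.9): ¬mild=1−0.30=0.70, fine=0.73; AND[min(a, b)] → w = 0.70
R2 (z=67.1): ¬strong=1−0.90=0.10, ¬coarse=1−0.43=0.57; AND[min(a, b)] → w = 0.10
R3 (z=44.0): medium=0.66, strong=0.90; AND[min(a, b)] → w = 0.66
Weighted average = (0.70·71.9 + 0.10·67.1 + 0.66·44.0) / (0.70 + 0.10 + 0.66)
  = 86.0800 / 1.4600 = 58.959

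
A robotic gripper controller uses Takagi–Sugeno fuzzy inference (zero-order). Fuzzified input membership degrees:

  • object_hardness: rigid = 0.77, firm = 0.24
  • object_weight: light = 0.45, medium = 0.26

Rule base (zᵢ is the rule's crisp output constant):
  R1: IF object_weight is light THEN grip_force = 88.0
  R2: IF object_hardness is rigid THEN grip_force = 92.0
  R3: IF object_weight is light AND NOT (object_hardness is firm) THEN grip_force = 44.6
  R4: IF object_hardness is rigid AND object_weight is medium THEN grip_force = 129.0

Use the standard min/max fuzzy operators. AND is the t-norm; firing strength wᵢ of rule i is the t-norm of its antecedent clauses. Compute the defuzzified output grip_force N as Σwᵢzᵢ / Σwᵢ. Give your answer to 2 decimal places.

85.00

R1 (z=88.0): light=0.45 → w = 0.45
R2 (z=92.0): rigid=0.77 → w = 0.77
R3 (z=44.6): light=0.45, ¬firm=1−0.24=0.76; AND[min(a, b)] → w = 0.45
R4 (z=129.0): rigid=0.77, medium=0.26; AND[min(a, b)] → w = 0.26
Weighted average = (0.45·88.0 + 0.77·92.0 + 0.45·44.6 + 0.26·129.0) / (0.45 + 0.77 + 0.45 + 0.26)
  = 164.0500 / 1.9300 = 85.00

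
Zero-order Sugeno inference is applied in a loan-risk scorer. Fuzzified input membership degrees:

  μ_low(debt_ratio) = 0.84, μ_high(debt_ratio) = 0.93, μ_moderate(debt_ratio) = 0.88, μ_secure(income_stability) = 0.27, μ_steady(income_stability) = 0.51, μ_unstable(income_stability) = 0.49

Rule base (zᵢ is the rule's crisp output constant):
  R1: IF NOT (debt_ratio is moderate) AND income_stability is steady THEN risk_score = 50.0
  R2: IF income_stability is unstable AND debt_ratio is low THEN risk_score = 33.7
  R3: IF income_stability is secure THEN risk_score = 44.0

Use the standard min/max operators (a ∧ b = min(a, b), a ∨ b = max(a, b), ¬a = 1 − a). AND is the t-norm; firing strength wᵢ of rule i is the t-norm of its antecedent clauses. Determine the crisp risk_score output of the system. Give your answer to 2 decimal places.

R1 (z=50.0): ¬moderate=1−0.88=0.12, steady=0.51; AND[min(a, b)] → w = 0.12
R2 (z=33.7): unstable=0.49, low=0.84; AND[min(a, b)] → w = 0.49
R3 (z=44.0): secure=0.27 → w = 0.27
Weighted average = (0.12·50.0 + 0.49·33.7 + 0.27·44.0) / (0.12 + 0.49 + 0.27)
  = 34.3930 / 0.8800 = 39.08

39.08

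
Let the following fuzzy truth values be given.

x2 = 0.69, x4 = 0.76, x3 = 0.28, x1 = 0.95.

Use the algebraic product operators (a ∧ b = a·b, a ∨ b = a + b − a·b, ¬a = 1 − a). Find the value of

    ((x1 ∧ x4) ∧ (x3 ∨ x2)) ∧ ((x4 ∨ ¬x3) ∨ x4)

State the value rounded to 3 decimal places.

0.552

x1 ∧ x4 = a·b on (0.9500, 0.7600) = 0.7220
x3 ∨ x2 = a + b − a·b on (0.2800, 0.6900) = 0.7768
(x1 ∧ x4) ∧ (x3 ∨ x2) = a·b on (0.7220, 0.7768) = 0.5608
¬x3 = 1 − 0.2800 = 0.7200
x4 ∨ ¬x3 = a + b − a·b on (0.7600, 0.7200) = 0.9328
(x4 ∨ ¬x3) ∨ x4 = a + b − a·b on (0.9328, 0.7600) = 0.9839
((x1 ∧ x4) ∧ (x3 ∨ x2)) ∧ ((x4 ∨ ¬x3) ∨ x4) = a·b on (0.5608, 0.9839) = 0.5518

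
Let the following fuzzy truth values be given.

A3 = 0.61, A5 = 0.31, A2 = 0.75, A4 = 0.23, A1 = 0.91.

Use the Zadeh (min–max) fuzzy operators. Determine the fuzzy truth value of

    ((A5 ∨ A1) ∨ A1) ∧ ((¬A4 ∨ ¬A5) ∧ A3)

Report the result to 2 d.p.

0.61

A5 ∨ A1 = max(a, b) on (0.31, 0.91) = 0.91
(A5 ∨ A1) ∨ A1 = max(a, b) on (0.91, 0.91) = 0.91
¬A4 = 1 − 0.23 = 0.77
¬A5 = 1 − 0.31 = 0.69
¬A4 ∨ ¬A5 = max(a, b) on (0.77, 0.69) = 0.77
(¬A4 ∨ ¬A5) ∧ A3 = min(a, b) on (0.77, 0.61) = 0.61
((A5 ∨ A1) ∨ A1) ∧ ((¬A4 ∨ ¬A5) ∧ A3) = min(a, b) on (0.91, 0.61) = 0.61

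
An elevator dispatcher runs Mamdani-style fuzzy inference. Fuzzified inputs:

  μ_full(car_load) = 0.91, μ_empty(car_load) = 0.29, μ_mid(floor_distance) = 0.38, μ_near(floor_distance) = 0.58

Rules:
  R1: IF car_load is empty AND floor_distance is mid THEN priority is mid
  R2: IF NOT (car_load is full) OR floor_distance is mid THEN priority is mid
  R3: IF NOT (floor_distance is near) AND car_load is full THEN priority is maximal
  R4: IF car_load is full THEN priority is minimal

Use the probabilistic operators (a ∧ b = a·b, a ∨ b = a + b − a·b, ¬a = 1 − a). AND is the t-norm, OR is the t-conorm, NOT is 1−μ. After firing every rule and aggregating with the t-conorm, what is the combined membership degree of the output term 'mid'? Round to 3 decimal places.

R1: empty=0.29, mid=0.38; AND[a·b] → w = 0.1102
R2: ¬full=1−0.91=0.09, mid=0.38; OR[a + b − a·b] → w = 0.4358
R3: ¬near=1−0.58=0.42, full=0.91; AND[a·b] → w = 0.3822
R4: full=0.91 → w = 0.9100
Rules with consequent 'mid': {R1, R2} → strengths 0.1102, 0.4358
Aggregate via t-conorm [a + b − a·b]: 0.4980

0.498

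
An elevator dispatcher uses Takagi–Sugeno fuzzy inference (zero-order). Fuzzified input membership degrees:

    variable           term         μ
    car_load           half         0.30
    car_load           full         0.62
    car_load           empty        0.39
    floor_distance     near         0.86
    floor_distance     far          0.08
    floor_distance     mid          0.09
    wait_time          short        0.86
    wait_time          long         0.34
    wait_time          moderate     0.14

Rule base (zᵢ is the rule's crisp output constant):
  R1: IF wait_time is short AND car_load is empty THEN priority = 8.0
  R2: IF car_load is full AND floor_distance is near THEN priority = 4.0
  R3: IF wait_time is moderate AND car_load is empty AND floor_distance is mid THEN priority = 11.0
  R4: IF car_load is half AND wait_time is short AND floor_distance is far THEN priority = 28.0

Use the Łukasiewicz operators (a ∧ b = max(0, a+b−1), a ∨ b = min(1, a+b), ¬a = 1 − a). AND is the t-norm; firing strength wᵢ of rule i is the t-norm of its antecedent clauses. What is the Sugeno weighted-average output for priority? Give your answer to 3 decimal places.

R1 (z=8.0): short=0.86, empty=0.39; AND[max(0, a+b−1)] → w = 0.25
R2 (z=4.0): full=0.62, near=0.86; AND[max(0, a+b−1)] → w = 0.48
R3 (z=11.0): moderate=0.14, empty=0.39, mid=0.09; AND[max(0, a+b−1)] → w = 0.00
R4 (z=28.0): half=0.30, short=0.86, far=0.08; AND[max(0, a+b−1)] → w = 0.00
Weighted average = (0.25·8.0 + 0.48·4.0 + 0.00·11.0 + 0.00·28.0) / (0.25 + 0.48 + 0.00 + 0.00)
  = 3.9200 / 0.7300 = 5.370

5.370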